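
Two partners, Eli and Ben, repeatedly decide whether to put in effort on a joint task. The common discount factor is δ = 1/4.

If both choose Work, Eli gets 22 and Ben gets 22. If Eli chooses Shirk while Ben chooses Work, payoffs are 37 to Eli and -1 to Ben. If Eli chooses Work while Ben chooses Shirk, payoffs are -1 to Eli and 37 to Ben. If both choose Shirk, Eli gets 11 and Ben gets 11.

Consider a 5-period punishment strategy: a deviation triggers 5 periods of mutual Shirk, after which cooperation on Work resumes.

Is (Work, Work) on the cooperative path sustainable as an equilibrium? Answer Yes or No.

No

Comparing payoff streams over the 6 periods until play realigns: cooperate → 22(1+δ+…+δ^5); deviate → 37 + 11(δ+…+δ^5).
Cooperation is sustained iff (22−11)(δ+…+δ^5) ≥ 37−22.
δ+…+δ^5 = 1/4·(1−(1/4)^5)/(1−1/4) = 0.3330, and (37−22)/(22−11) = 1.3636.
0.3330 < 1.3636, so cooperation is not sustainable.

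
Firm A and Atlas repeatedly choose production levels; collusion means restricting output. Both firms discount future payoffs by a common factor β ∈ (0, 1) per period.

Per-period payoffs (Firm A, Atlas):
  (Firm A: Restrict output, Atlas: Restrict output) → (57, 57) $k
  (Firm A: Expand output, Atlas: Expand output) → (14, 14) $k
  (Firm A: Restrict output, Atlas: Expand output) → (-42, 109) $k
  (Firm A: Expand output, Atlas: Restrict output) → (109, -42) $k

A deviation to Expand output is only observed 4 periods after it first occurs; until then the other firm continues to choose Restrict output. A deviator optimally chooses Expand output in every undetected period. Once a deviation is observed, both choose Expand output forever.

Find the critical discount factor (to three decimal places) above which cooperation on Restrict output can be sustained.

Deviating for the 4 undetected periods gains 109−57 = 52 per period over cooperation, then loses 57−14 = 43 per period forever once punishment starts.
Gain: 52(1 + β + … + β^3); loss: 43·β^4/(1−β).
No profitable deviation ⇔ 52(1−β^4) ≤ 43·β^4, i.e. β^4 ≥ 52/(52+43) = 52/95.
Hence β ≥ (52/95)^(1/4) ≈ 0.860.

0.860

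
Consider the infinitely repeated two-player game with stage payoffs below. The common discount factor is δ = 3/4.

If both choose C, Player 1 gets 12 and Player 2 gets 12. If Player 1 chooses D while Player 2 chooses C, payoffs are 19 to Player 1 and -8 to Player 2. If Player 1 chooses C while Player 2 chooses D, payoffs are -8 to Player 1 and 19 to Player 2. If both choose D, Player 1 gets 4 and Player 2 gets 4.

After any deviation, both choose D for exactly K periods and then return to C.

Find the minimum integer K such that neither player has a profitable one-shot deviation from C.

No profitable deviation requires (12−4)(δ+…+δ^K) ≥ 19−12, i.e. δ+…+δ^K ≥ 7/8 ≈ 0.8750.
With δ = 3/4, the partial sums are K=1: 0.7500, K=2: 1.3125.
K = 2 is the first length at which the sum reaches 0.8750.

2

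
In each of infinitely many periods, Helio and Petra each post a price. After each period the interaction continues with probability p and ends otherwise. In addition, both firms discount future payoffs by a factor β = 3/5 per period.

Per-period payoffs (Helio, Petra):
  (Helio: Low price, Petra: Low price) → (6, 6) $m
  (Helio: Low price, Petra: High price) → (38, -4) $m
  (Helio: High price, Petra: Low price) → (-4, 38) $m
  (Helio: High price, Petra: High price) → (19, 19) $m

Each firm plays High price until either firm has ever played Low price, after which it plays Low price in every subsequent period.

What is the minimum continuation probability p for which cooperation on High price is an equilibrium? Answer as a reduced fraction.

95/96

With continuation probability p and discount β, the effective per-period discount factor is βp.
Grim-trigger IC: βp ≥ (38−19)/(38−6) = 19/32.
So p ≥ (19/32)/(3/5) = 95/96.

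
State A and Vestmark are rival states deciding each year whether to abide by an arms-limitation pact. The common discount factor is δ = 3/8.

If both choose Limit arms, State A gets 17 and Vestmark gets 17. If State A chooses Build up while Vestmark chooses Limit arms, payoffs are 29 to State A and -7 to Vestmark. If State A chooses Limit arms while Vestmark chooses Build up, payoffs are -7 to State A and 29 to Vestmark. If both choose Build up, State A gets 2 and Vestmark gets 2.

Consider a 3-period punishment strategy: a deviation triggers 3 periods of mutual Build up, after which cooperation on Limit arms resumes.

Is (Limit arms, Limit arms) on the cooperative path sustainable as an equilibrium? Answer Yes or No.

IC: δ+…+δ^3 ≥ (29−17)/(17−2) = 4/5.
At δ = 3/8: partial sum = 0.5684 < 0.8000. Cooperation not sustainable.

No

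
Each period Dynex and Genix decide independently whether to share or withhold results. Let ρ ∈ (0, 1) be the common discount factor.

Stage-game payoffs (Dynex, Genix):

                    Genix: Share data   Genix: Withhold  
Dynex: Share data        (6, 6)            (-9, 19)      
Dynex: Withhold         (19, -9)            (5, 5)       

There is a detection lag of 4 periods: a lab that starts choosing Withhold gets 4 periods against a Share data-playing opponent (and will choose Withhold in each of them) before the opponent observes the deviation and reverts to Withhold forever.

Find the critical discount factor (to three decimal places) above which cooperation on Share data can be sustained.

0.982

A deviator earns 19 for 4 periods, then 5 forever; cooperating earns 6 forever. Multiplying the IC by (1−ρ):
6 ≥ 19(1−ρ^4) + 5ρ^4, so 14·ρ^4 ≥ 13 and ρ^4 ≥ 13/14.
ρ ≥ (13/14)^(1/4) ≈ 0.982.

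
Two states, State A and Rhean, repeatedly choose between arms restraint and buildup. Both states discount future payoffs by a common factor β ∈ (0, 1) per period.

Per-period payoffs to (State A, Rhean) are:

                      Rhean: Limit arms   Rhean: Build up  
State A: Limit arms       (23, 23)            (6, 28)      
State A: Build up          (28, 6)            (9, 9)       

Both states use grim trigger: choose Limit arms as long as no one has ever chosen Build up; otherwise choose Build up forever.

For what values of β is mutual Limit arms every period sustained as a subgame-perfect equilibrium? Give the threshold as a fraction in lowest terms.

One-period gain from deviating is 28 − 23 = 5. The loss is 23 − 9 = 14 in every subsequent period, with present value 14·β/(1−β).
Deviation is unprofitable when 14·β/(1−β) ≥ 5, i.e. β/(1−β) ≥ 5/14.
Equivalently β ≥ 5/(5+14) = 5/19.

5/19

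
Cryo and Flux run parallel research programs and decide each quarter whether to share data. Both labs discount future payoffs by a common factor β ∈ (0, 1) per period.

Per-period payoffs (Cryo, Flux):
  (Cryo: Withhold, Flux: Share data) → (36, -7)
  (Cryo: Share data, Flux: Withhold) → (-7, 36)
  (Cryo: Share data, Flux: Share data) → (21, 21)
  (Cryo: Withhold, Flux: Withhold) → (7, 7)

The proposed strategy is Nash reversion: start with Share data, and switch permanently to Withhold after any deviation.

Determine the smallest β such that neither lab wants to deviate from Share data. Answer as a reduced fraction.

15/29

21/(1−β) ≥ 36 + 7β/(1−β)
21 ≥ 36 − 29β
β ≥ 15/29.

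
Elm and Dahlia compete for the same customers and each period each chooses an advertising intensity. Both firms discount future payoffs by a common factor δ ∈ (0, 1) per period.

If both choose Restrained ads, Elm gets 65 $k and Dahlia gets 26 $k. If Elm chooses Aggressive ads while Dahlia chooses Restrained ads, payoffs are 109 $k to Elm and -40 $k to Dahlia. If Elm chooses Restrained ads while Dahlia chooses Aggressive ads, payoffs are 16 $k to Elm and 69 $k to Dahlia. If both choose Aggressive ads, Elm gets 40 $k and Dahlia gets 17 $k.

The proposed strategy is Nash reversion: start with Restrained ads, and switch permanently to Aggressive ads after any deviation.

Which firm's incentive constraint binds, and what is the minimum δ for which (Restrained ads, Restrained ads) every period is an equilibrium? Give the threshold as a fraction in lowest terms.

Dahlia; δ ≥ 43/52

For Elm: deviation gain 109−65 = 44, per-period punishment loss 65−40 = 25. IC gives δ ≥ 44/69.
For Dahlia: gain 43, loss 9 per period, so δ ≥ 43/52.
The tighter constraint is Dahlia's, so cooperation needs δ ≥ 43/52.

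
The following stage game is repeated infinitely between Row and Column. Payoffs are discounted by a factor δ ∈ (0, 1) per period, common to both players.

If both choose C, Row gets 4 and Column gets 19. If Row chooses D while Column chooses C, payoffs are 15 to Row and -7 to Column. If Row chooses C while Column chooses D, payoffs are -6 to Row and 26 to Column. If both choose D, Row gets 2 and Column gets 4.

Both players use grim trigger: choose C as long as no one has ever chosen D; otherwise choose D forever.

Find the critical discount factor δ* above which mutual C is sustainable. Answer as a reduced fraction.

11/13

Row: cooperation gives 4 each period; deviation gives 15 once then 2 forever.
  4/(1−δ) ≥ 15 + 2δ/(1−δ) ⇒ δ ≥ 11/13.
Column: cooperation gives 19 each period; deviation gives 26 once then 4 forever.
  δ ≥ 7/22.
Both must hold, so the binding constraint is Row's: δ ≥ 11/13.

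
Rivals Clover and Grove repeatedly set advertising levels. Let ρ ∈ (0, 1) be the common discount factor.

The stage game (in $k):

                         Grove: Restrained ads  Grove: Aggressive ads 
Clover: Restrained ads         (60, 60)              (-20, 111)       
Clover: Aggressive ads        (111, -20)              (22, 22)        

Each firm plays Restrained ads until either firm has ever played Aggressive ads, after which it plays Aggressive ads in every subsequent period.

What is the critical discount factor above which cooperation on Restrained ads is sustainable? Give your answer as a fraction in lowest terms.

Cooperation forever yields 60 each period: 60/(1−ρ).
Deviating yields 111 once, then 22 forever: 111 + 22ρ/(1−ρ).
No profitable deviation requires 60/(1−ρ) ≥ 111 + 22ρ/(1−ρ).
Multiplying by (1−ρ): 60 ≥ 111(1−ρ) + 22ρ = 111 − 89ρ.
So 89ρ ≥ 51, i.e. ρ ≥ 51/89.

51/89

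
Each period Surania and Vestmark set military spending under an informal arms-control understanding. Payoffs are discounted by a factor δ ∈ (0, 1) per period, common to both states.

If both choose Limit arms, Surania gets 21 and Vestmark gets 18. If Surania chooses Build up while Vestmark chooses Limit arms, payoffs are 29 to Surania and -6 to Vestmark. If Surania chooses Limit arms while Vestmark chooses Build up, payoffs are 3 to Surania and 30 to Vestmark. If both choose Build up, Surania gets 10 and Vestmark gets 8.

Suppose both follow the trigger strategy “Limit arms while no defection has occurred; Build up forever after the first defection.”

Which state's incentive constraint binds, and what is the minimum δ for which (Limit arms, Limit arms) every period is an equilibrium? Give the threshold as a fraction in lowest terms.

Surania: cooperation gives 21 each period; deviation gives 29 once then 10 forever.
  21/(1−δ) ≥ 29 + 10δ/(1−δ) ⇒ δ ≥ 8/19.
Vestmark: cooperation gives 18 each period; deviation gives 30 once then 8 forever.
  δ ≥ 12/22 = 6/11.
Both must hold, so the binding constraint is Vestmark's: δ ≥ 6/11.

Vestmark; δ ≥ 6/11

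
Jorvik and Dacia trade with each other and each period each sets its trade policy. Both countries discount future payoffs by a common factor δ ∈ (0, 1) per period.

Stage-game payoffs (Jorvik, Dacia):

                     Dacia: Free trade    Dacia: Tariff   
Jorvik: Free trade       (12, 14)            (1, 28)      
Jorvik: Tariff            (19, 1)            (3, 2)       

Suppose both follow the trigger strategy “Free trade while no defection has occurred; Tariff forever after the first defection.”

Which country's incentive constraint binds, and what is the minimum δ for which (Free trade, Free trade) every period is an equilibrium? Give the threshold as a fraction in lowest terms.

For Jorvik: deviation gain 19−12 = 7, per-period punishment loss 12−3 = 9. IC gives δ ≥ 7/16.
For Dacia: gain 14, loss 12 per period, so δ ≥ 14/26 = 7/13.
The tighter constraint is Dacia's, so cooperation needs δ ≥ 7/13.

Dacia; δ ≥ 7/13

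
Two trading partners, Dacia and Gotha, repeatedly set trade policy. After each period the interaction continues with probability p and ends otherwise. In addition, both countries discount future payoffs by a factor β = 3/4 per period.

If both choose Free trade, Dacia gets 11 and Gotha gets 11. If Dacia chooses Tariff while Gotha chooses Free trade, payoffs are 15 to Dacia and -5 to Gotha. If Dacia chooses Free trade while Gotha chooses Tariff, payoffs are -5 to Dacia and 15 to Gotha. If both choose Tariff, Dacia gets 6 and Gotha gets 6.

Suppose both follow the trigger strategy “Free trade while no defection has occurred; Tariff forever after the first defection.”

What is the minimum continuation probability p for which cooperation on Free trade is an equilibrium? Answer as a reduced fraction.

Expected continuation weight on next period's payoff is β·p = 3/4·p, which plays the role of the discount factor.
Cooperation requires 3/4·p ≥ (15−11)/(15−6) = 4/9, hence p ≥ 16/27.

16/27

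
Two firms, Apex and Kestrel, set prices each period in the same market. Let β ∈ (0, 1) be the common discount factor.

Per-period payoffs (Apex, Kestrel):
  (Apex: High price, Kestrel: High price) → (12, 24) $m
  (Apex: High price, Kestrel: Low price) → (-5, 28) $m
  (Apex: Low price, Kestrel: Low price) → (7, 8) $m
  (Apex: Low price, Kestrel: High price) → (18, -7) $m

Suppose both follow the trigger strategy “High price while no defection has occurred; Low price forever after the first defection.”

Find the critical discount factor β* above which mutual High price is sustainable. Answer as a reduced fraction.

Apex: cooperation gives 12 each period; deviation gives 18 once then 7 forever.
  12/(1−β) ≥ 18 + 7β/(1−β) ⇒ β ≥ 6/11.
Kestrel: cooperation gives 24 each period; deviation gives 28 once then 8 forever.
  β ≥ 4/20 = 1/5.
Both must hold, so the binding constraint is Apex's: β ≥ 6/11.

6/11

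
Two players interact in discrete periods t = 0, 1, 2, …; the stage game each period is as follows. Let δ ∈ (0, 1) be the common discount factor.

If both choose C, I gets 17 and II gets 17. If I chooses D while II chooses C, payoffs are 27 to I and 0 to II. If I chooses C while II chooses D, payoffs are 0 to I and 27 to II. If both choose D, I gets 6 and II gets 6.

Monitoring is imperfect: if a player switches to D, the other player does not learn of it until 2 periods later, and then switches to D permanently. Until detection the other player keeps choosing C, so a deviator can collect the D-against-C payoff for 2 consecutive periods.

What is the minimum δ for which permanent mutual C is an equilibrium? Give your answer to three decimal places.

0.690

Deviating for the 2 undetected periods gains 27−17 = 10 per period over cooperation, then loses 17−6 = 11 per period forever once punishment starts.
Gain: 10(1 + δ + … + δ^1); loss: 11·δ^2/(1−δ).
No profitable deviation ⇔ 10(1−δ^2) ≤ 11·δ^2, i.e. δ^2 ≥ 10/(10+11) = 10/21.
Hence δ ≥ (10/21)^(1/2) ≈ 0.690.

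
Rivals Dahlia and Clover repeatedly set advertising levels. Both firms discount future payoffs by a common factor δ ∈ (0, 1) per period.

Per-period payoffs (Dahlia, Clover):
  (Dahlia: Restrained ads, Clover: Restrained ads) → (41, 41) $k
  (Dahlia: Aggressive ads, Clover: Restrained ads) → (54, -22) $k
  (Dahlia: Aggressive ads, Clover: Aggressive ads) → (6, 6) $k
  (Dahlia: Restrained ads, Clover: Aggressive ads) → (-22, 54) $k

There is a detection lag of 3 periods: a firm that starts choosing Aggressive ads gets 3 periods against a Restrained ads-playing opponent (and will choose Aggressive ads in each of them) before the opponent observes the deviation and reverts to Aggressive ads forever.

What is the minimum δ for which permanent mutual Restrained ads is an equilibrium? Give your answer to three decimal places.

Deviating for the 3 undetected periods gains 54−41 = 13 per period over cooperation, then loses 41−6 = 35 per period forever once punishment starts.
Gain: 13(1 + δ + … + δ^2); loss: 35·δ^3/(1−δ).
No profitable deviation ⇔ 13(1−δ^3) ≤ 35·δ^3, i.e. δ^3 ≥ 13/(13+35) = 13/48.
Hence δ ≥ (13/48)^(1/3) ≈ 0.647.

0.647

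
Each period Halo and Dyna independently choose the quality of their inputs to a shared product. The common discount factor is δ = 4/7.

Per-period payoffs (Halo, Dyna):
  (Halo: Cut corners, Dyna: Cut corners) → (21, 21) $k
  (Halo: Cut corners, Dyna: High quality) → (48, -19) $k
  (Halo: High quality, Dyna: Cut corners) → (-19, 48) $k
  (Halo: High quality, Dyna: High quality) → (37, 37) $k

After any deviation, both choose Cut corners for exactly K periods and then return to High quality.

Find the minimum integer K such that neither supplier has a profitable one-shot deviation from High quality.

2

IC: δ(1−δ^K)/(1−δ) ≥ (48−37)/(37−21) = 11/16.
With δ = 4/7: need 1 − δ^K ≥ 11/16·(1−4/7)/(4/7), i.e. δ^K ≤ 0.4844.
Since (4/7)^1 = 0.5714 and (4/7)^2 = 0.3265, the smallest such K is 2.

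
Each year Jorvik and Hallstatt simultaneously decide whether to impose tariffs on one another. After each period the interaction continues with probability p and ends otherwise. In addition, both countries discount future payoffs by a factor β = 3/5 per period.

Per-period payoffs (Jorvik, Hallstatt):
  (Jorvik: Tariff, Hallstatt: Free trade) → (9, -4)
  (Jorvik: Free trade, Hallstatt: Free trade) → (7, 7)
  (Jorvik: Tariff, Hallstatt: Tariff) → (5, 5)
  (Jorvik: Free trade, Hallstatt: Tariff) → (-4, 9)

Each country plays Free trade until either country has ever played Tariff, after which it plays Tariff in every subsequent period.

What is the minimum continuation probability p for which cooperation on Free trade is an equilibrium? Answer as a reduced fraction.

With continuation probability p and discount β, the effective per-period discount factor is βp.
Grim-trigger IC: βp ≥ (9−7)/(9−5) = 1/2.
So p ≥ (1/2)/(3/5) = 5/6.

5/6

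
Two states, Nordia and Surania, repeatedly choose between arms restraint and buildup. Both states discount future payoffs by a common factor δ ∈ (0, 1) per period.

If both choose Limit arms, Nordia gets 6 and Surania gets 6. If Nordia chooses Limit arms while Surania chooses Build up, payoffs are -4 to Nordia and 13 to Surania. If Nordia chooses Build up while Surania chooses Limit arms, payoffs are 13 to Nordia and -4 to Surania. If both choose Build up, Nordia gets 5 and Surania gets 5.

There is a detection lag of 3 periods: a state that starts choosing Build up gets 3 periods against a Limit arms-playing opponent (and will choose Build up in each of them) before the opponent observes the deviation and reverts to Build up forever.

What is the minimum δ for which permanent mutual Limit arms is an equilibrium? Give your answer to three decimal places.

Deviating for the 3 undetected periods gains 13−6 = 7 per period over cooperation, then loses 6−5 = 1 per period forever once punishment starts.
Gain: 7(1 + δ + … + δ^2); loss: 1·δ^3/(1−δ).
No profitable deviation ⇔ 7(1−δ^3) ≤ 1·δ^3, i.e. δ^3 ≥ 7/(7+1) = 7/8.
Hence δ ≥ (7/8)^(1/3) ≈ 0.956.

0.956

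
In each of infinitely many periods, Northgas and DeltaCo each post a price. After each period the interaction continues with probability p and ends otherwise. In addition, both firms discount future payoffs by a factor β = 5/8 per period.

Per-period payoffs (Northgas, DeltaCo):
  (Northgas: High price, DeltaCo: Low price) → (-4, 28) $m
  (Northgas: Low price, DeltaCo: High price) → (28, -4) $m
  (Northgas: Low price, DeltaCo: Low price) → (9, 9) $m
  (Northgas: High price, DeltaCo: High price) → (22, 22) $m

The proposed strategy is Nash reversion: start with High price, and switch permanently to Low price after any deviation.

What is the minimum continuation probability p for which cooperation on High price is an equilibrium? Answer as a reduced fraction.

48/95

Expected continuation weight on next period's payoff is β·p = 5/8·p, which plays the role of the discount factor.
Cooperation requires 5/8·p ≥ (28−22)/(28−9) = 6/19, hence p ≥ 48/95.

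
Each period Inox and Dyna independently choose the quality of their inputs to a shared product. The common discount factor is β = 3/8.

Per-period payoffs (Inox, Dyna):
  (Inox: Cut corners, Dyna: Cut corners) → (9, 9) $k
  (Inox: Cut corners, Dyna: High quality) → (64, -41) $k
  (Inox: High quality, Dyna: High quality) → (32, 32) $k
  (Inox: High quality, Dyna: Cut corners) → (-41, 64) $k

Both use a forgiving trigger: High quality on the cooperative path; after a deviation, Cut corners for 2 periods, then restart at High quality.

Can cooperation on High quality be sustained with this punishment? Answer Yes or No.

No

A one-shot deviation gives 64 now, then 9 for 2 periods, then back to 32.
Gain from deviating: (64−32) today; loss: (32−9) in each of the next 2 periods.
No-deviation condition: (32−9)(β+…+β^2) ≥ 64−32, i.e. β+…+β^2 ≥ 32/23.
At β = 3/8: β+…+β^2 = 0.5156 < 1.3913.
So cooperation is not sustainable.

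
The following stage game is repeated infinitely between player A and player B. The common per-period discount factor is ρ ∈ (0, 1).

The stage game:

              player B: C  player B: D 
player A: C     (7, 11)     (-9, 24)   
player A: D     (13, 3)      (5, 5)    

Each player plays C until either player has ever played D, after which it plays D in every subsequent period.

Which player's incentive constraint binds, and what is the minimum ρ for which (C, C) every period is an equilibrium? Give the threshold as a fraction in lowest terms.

player A: cooperation gives 7 each period; deviation gives 13 once then 5 forever.
  7/(1−ρ) ≥ 13 + 5ρ/(1−ρ) ⇒ ρ ≥ 6/8 = 3/4.
player B: cooperation gives 11 each period; deviation gives 24 once then 5 forever.
  ρ ≥ 13/19.
Both must hold, so the binding constraint is player A's: ρ ≥ 3/4.

player A; ρ ≥ 3/4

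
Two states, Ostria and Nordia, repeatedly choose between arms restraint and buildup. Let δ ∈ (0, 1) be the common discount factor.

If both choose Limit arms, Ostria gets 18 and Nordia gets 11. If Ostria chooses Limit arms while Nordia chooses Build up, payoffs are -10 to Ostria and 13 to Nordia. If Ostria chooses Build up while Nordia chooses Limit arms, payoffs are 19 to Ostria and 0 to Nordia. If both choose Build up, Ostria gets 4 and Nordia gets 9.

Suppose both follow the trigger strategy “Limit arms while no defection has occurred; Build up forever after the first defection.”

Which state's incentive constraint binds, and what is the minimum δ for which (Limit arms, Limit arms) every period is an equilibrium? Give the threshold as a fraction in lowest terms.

Ostria's threshold: (19−18)/(19−4) = 1/15.
Nordia's threshold: (13−11)/(13−9) = 1/2.
1/15 < 1/2, so Nordia binds and δ* = 1/2.

Nordia; δ ≥ 1/2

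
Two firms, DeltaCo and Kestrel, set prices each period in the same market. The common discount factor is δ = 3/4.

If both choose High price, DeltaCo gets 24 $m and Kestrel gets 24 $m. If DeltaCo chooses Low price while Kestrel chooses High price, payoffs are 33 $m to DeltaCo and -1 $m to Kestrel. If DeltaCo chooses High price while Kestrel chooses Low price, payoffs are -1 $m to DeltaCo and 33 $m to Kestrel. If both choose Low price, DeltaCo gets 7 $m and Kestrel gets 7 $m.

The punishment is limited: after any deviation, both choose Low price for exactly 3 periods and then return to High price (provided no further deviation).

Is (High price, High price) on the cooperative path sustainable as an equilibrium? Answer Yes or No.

Yes

A one-shot deviation gives 33 now, then 7 for 3 periods, then back to 24.
Gain from deviating: (33−24) today; loss: (24−7) in each of the next 3 periods.
No-deviation condition: (24−7)(δ+…+δ^3) ≥ 33−24, i.e. δ+…+δ^3 ≥ 9/17.
At δ = 3/4: δ+…+δ^3 = 1.7344 ≥ 0.5294.
So cooperation is sustainable.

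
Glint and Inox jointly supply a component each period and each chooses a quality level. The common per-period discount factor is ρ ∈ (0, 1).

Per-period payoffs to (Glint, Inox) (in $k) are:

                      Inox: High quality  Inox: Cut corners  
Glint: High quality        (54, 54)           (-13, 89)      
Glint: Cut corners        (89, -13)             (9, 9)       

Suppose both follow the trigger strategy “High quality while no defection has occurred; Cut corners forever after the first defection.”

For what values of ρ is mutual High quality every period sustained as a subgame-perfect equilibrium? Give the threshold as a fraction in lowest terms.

7/16

Under grim trigger the critical discount factor is (T−C)/(T−P) with T = 89, C = 54, P = 9.
ρ* = (89−54)/(89−9) = 35/80 = 7/16.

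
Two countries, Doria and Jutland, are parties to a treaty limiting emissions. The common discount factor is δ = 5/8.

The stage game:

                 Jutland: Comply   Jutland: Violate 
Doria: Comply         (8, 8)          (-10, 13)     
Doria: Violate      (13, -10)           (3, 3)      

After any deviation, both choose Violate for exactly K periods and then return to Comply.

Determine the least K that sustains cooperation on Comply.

No profitable deviation requires (8−3)(δ+…+δ^K) ≥ 13−8, i.e. δ+…+δ^K ≥ 1 ≈ 1.0000.
With δ = 5/8, the partial sums are K=1: 0.6250, K=2: 1.0156.
K = 2 is the first length at which the sum reaches 1.0000.

2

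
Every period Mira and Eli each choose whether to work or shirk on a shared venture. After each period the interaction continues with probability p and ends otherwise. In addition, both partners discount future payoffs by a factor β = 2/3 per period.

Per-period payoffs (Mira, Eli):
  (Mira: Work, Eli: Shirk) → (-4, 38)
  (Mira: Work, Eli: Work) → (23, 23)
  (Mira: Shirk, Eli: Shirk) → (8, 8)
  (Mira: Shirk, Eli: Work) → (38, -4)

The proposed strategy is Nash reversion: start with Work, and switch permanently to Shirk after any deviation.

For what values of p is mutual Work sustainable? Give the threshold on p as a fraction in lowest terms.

3/4

Expected continuation weight on next period's payoff is β·p = 2/3·p, which plays the role of the discount factor.
Cooperation requires 2/3·p ≥ (38−23)/(38−8) = 1/2, hence p ≥ 3/4.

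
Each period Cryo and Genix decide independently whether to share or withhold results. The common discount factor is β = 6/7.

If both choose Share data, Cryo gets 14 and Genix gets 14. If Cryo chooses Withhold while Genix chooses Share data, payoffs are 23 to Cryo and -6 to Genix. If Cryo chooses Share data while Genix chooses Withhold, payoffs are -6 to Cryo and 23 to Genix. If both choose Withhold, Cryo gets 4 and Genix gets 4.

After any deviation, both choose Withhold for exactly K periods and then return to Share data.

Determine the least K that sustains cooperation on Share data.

2

Need Σ_{k=1}^{K} β^k ≥ (23−14)/(14−4) = 0.9000 at β = 6/7.
At K = 1 the sum is 0.8571 < 0.9000; at K = 2 it is 1.5918 ≥ 0.9000.
So the minimum punishment length is K = 2.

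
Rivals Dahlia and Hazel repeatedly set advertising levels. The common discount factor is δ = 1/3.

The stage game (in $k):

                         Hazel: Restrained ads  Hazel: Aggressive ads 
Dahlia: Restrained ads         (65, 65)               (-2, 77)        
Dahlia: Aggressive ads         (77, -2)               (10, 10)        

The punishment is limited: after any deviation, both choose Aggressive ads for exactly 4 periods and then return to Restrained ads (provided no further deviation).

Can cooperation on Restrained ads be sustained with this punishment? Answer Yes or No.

A one-shot deviation gives 77 now, then 10 for 4 periods, then back to 65.
Gain from deviating: (77−65) today; loss: (65−10) in each of the next 4 periods.
No-deviation condition: (65−10)(δ+…+δ^4) ≥ 77−65, i.e. δ+…+δ^4 ≥ 12/55.
At δ = 1/3: δ+…+δ^4 = 0.4938 ≥ 0.2182.
So cooperation is sustainable.

Yes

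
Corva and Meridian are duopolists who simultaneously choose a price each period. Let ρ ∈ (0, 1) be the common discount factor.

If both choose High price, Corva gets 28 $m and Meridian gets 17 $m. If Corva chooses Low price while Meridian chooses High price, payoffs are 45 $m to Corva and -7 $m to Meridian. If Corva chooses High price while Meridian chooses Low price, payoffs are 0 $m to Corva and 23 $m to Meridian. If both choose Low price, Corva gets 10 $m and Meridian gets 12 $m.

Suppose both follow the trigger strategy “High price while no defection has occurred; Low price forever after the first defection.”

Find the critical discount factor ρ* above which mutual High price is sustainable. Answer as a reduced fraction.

6/11

For Corva: deviation gain 45−28 = 17, per-period punishment loss 28−10 = 18. IC gives ρ ≥ 17/35.
For Meridian: gain 6, loss 5 per period, so ρ ≥ 6/11.
The tighter constraint is Meridian's, so cooperation needs ρ ≥ 6/11.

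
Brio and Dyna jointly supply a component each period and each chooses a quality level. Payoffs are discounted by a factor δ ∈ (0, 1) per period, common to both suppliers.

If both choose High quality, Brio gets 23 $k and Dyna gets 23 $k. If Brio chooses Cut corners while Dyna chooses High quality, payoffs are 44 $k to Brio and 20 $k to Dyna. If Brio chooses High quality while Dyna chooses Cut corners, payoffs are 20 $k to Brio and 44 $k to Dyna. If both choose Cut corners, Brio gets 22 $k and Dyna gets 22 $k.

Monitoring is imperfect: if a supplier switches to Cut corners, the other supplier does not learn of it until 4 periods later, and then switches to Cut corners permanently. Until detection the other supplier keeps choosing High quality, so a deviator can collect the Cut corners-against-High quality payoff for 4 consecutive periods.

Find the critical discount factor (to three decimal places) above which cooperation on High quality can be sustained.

The best deviation is to choose Cut corners for all 4 undetected periods, earning 44 each, then 22 forever once detected.
Deviation value: 44(1−δ^4)/(1−δ) + 22δ^4/(1−δ); cooperation value: 23/(1−δ).
IC: 23 ≥ 44(1−δ^4) + 22δ^4 = 44 − 22δ^4.
So δ^4 ≥ 21/22, giving δ ≥ (21/22)^(1/4) ≈ 0.988.

0.988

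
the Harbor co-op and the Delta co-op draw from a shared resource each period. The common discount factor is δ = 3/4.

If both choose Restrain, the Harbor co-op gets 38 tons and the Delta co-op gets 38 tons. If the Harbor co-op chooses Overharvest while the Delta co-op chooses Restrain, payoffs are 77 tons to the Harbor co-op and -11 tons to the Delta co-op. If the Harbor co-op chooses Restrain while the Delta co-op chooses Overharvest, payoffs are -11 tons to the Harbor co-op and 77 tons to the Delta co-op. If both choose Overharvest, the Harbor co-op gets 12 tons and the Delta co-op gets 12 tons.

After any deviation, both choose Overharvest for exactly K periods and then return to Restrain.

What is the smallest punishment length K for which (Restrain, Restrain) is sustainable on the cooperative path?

Need Σ_{k=1}^{K} δ^k ≥ (77−38)/(38−12) = 1.5000 at δ = 3/4.
At K = 2 the sum is 1.3125 < 1.5000; at K = 3 it is 1.7344 ≥ 1.5000.
So the minimum punishment length is K = 3.

3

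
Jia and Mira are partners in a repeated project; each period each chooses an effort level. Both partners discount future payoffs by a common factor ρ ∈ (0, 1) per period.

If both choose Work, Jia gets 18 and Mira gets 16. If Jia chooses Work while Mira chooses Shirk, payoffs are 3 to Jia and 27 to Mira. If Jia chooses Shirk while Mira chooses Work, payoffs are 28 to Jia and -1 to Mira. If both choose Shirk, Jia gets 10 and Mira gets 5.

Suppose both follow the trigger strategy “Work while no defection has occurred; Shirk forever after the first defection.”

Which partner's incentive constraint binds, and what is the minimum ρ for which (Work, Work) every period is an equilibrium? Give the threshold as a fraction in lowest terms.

Jia's threshold: (28−18)/(28−10) = 5/9.
Mira's threshold: (27−16)/(27−5) = 1/2.
5/9 > 1/2, so Jia binds and ρ* = 5/9.

Jia; ρ ≥ 5/9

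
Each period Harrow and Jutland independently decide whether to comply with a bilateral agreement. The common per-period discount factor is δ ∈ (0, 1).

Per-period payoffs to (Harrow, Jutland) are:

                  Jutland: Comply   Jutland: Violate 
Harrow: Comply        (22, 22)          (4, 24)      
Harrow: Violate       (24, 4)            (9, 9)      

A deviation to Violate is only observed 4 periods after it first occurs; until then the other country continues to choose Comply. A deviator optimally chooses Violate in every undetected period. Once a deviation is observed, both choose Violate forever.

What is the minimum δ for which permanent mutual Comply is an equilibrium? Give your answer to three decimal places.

0.604

A deviator earns 24 for 4 periods, then 9 forever; cooperating earns 22 forever. Multiplying the IC by (1−δ):
22 ≥ 24(1−δ^4) + 9δ^4, so 15·δ^4 ≥ 2 and δ^4 ≥ 2/15.
δ ≥ (2/15)^(1/4) ≈ 0.604.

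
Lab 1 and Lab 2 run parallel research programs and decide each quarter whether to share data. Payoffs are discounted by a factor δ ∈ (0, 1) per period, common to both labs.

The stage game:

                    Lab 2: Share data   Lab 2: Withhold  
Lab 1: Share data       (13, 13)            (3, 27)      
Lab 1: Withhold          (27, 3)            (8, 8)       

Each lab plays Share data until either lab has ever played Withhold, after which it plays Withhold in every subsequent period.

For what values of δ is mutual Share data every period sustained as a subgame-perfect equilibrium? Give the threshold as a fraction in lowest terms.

13/(1−δ) ≥ 27 + 8δ/(1−δ)
13 ≥ 27 − 19δ
δ ≥ 14/19.

14/19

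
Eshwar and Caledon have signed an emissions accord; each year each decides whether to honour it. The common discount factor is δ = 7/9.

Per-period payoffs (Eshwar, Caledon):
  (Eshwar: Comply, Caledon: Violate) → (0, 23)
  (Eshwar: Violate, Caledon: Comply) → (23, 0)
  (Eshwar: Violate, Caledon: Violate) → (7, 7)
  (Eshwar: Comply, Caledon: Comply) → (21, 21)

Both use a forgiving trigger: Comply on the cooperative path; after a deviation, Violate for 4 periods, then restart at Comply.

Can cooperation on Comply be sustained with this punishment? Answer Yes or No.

IC: δ+…+δ^4 ≥ (23−21)/(21−7) = 1/7.
At δ = 7/9: partial sum = 2.2192 ≥ 0.1429. Cooperation sustainable.

Yes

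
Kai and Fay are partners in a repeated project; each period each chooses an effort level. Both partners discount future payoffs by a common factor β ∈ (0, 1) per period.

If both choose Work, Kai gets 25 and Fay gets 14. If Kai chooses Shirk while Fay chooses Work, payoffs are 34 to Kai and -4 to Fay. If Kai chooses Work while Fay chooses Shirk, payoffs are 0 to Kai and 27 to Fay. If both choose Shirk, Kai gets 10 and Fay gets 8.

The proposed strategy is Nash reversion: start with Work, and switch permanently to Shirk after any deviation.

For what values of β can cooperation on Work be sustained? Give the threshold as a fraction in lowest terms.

13/19

Kai: cooperation gives 25 each period; deviation gives 34 once then 10 forever.
  25/(1−β) ≥ 34 + 10β/(1−β) ⇒ β ≥ 9/24 = 3/8.
Fay: cooperation gives 14 each period; deviation gives 27 once then 8 forever.
  β ≥ 13/19.
Both must hold, so the binding constraint is Fay's: β ≥ 13/19.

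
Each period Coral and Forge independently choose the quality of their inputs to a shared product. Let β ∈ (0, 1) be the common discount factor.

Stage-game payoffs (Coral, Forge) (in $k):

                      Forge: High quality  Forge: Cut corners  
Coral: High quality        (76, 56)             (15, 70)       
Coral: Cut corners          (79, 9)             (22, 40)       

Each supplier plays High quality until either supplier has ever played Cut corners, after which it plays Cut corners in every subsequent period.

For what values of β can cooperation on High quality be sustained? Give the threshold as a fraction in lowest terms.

7/15

For Coral: deviation gain 79−76 = 3, per-period punishment loss 76−22 = 54. IC gives β ≥ 3/57 = 1/19.
For Forge: gain 14, loss 16 per period, so β ≥ 14/30 = 7/15.
The tighter constraint is Forge's, so cooperation needs β ≥ 7/15.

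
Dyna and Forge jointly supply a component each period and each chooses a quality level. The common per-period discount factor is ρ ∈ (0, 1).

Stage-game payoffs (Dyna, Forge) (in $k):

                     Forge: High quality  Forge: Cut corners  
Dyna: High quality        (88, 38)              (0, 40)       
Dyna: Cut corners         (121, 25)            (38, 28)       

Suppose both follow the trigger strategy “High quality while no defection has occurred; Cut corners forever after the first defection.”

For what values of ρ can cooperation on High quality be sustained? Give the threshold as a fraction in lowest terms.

For Dyna: deviation gain 121−88 = 33, per-period punishment loss 88−38 = 50. IC gives ρ ≥ 33/83.
For Forge: gain 2, loss 10 per period, so ρ ≥ 2/12 = 1/6.
The tighter constraint is Dyna's, so cooperation needs ρ ≥ 33/83.

33/83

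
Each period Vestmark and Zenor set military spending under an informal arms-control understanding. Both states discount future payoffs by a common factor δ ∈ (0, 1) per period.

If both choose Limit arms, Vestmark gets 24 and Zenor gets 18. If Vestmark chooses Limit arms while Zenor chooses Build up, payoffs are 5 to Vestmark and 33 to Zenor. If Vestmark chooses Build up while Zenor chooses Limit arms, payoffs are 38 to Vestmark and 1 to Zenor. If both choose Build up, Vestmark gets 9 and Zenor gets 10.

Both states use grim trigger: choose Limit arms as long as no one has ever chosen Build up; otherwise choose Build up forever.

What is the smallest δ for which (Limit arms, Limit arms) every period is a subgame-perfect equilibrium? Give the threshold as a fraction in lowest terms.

Vestmark: cooperation gives 24 each period; deviation gives 38 once then 9 forever.
  24/(1−δ) ≥ 38 + 9δ/(1−δ) ⇒ δ ≥ 14/29.
Zenor: cooperation gives 18 each period; deviation gives 33 once then 10 forever.
  δ ≥ 15/23.
Both must hold, so the binding constraint is Zenor's: δ ≥ 15/23.

15/23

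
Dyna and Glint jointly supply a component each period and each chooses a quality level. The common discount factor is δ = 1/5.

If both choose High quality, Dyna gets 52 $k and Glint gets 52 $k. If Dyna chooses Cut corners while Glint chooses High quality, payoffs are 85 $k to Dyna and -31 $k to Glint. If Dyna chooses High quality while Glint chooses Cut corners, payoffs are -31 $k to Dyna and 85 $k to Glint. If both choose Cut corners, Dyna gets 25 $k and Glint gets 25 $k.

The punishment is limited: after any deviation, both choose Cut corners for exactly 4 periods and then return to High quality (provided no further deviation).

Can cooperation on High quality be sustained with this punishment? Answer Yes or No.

No

Comparing payoff streams over the 5 periods until play realigns: cooperate → 52(1+δ+…+δ^4); deviate → 85 + 25(δ+…+δ^4).
Cooperation is sustained iff (52−25)(δ+…+δ^4) ≥ 85−52.
δ+…+δ^4 = 1/5·(1−(1/5)^4)/(1−1/5) = 0.2496, and (85−52)/(52−25) = 1.2222.
0.2496 < 1.2222, so cooperation is not sustainable.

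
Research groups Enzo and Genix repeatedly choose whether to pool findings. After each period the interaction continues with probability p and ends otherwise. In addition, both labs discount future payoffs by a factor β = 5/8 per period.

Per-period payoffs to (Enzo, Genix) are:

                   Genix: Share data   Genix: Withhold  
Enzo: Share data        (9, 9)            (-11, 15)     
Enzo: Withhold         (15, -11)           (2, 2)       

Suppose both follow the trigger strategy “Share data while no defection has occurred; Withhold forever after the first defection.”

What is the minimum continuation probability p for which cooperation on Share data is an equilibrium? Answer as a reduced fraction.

With continuation probability p and discount β, the effective per-period discount factor is βp.
Grim-trigger IC: βp ≥ (15−9)/(15−2) = 6/13.
So p ≥ (6/13)/(5/8) = 48/65.

48/65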